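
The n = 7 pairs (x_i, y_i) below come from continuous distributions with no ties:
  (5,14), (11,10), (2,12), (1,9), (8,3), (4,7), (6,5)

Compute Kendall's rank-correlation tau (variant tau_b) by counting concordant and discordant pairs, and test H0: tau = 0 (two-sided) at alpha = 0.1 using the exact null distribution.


Step 1: Enumerate the 21 unordered pairs (i,j) with i<j and classify each by sign(x_j-x_i) * sign(y_j-y_i).
  (1,2):dx=+6,dy=-4->D; (1,3):dx=-3,dy=-2->C; (1,4):dx=-4,dy=-5->C; (1,5):dx=+3,dy=-11->D
  (1,6):dx=-1,dy=-7->C; (1,7):dx=+1,dy=-9->D; (2,3):dx=-9,dy=+2->D; (2,4):dx=-10,dy=-1->C
  (2,5):dx=-3,dy=-7->C; (2,6):dx=-7,dy=-3->C; (2,7):dx=-5,dy=-5->C; (3,4):dx=-1,dy=-3->C
  (3,5):dx=+6,dy=-9->D; (3,6):dx=+2,dy=-5->D; (3,7):dx=+4,dy=-7->D; (4,5):dx=+7,dy=-6->D
  (4,6):dx=+3,dy=-2->D; (4,7):dx=+5,dy=-4->D; (5,6):dx=-4,dy=+4->D; (5,7):dx=-2,dy=+2->D
  (6,7):dx=+2,dy=-2->D
Step 2: C = 8, D = 13, total pairs = 21.
Step 3: tau = (C - D)/(n(n-1)/2) = (8 - 13)/21 = -0.238095.
Step 4: Exact two-sided p-value (enumerate n! = 5040 permutations of y under H0): p = 0.561905.
Step 5: alpha = 0.1. fail to reject H0.

tau_b = -0.2381 (C=8, D=13), p = 0.561905, fail to reject H0.


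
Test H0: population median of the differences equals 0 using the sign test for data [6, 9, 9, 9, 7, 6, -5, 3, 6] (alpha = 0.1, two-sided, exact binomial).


Step 1: Discard zero differences. Original n = 9; n_eff = number of nonzero differences = 9.
Nonzero differences (with sign): +6, +9, +9, +9, +7, +6, -5, +3, +6
Step 2: Count signs: positive = 8, negative = 1.
Step 3: Under H0: P(positive) = 0.5, so the number of positives S ~ Bin(9, 0.5).
Step 4: Two-sided exact p-value = sum of Bin(9,0.5) probabilities at or below the observed probability = 0.039062.
Step 5: alpha = 0.1. reject H0.

n_eff = 9, pos = 8, neg = 1, p = 0.039062, reject H0.


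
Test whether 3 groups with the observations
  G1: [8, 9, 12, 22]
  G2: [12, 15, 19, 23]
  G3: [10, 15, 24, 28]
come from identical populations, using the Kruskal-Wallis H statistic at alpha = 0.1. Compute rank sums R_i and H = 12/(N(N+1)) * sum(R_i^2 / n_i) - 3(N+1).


Step 1: Combine all N = 12 observations and assign midranks.
sorted (value, group, rank): (8,G1,1), (9,G1,2), (10,G3,3), (12,G1,4.5), (12,G2,4.5), (15,G2,6.5), (15,G3,6.5), (19,G2,8), (22,G1,9), (23,G2,10), (24,G3,11), (28,G3,12)
Step 2: Sum ranks within each group.
R_1 = 16.5 (n_1 = 4)
R_2 = 29 (n_2 = 4)
R_3 = 32.5 (n_3 = 4)
Step 3: H = 12/(N(N+1)) * sum(R_i^2/n_i) - 3(N+1)
     = 12/(12*13) * (16.5^2/4 + 29^2/4 + 32.5^2/4) - 3*13
     = 0.076923 * 542.375 - 39
     = 2.721154.
Step 4: Ties present; correction factor C = 1 - 12/(12^3 - 12) = 0.993007. Corrected H = 2.721154 / 0.993007 = 2.740317.
Step 5: Under H0, H ~ chi^2(2); p-value = 0.254067.
Step 6: alpha = 0.1. fail to reject H0.

H = 2.7403, df = 2, p = 0.254067, fail to reject H0.


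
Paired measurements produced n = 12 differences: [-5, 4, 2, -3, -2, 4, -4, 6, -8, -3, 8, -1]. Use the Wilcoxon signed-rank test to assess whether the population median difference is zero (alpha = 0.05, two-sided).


Step 1: Drop any zero differences (none here) and take |d_i|.
|d| = [5, 4, 2, 3, 2, 4, 4, 6, 8, 3, 8, 1]
Step 2: Midrank |d_i| (ties get averaged ranks).
ranks: |5|->9, |4|->7, |2|->2.5, |3|->4.5, |2|->2.5, |4|->7, |4|->7, |6|->10, |8|->11.5, |3|->4.5, |8|->11.5, |1|->1
Step 3: Attach original signs; sum ranks with positive sign and with negative sign.
W+ = 7 + 2.5 + 7 + 10 + 11.5 = 38
W- = 9 + 4.5 + 2.5 + 7 + 11.5 + 4.5 + 1 = 40
(Check: W+ + W- = 78 should equal n(n+1)/2 = 78.)
Step 4: Test statistic W = min(W+, W-) = 38.
Step 5: Ties in |d|, so use the tie-corrected normal approximation.
        E[W] = n(n+1)/4 = 12*13/4 = 39.
        Tie groups: |d|=2 (t=2), |d|=3 (t=2), |d|=4 (t=3), |d|=8 (t=2); sum(t^3 - t) = 42.
        Var[W] = n(n+1)(2n+1)/24 - sum(t^3-t)/48 = 3900/24 - 42/48 = 161.625.
        z = (W - E[W]) / sqrt(Var[W]) = (38 - 39) / 12.7132 = -0.0787.
        Two-sided p = 2*Phi(z) = 0.937304.
Step 6: alpha = 0.05. fail to reject H0.

W+ = 38, W- = 40, W = min = 38, p = 0.937304, fail to reject H0.


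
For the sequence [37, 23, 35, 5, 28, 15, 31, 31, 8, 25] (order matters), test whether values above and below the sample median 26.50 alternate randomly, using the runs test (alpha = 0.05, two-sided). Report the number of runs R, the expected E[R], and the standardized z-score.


Step 1: Compute median = 26.50; label A = above, B = below.
Labels in order: ABABABAABB  (n_A = 5, n_B = 5)
Step 2: Count runs R = 8.
Step 3: Under H0 (random ordering), E[R] = 2*n_A*n_B/(n_A+n_B) + 1 = 2*5*5/10 + 1 = 6.0000.
        Var[R] = 2*n_A*n_B*(2*n_A*n_B - n_A - n_B) / ((n_A+n_B)^2 * (n_A+n_B-1)) = 2000/900 = 2.2222.
        SD[R] = 1.4907.
Step 4: Continuity-corrected z = (R - 0.5 - E[R]) / SD[R] = (8 - 0.5 - 6.0000) / 1.4907 = 1.0062.
Step 5: Two-sided p-value via normal approximation = 2*(1 - Phi(|z|)) = 0.314305.
Step 6: alpha = 0.05. fail to reject H0.

R = 8, z = 1.0062, p = 0.314305, fail to reject H0.


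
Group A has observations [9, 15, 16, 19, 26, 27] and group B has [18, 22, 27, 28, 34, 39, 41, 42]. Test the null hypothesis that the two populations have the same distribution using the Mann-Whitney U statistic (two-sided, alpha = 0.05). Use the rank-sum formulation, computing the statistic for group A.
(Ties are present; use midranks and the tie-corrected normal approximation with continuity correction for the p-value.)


Step 1: Combine and sort all 14 observations; assign midranks.
sorted (value, group): (9,X), (15,X), (16,X), (18,Y), (19,X), (22,Y), (26,X), (27,X), (27,Y), (28,Y), (34,Y), (39,Y), (41,Y), (42,Y)
ranks: 9->1, 15->2, 16->3, 18->4, 19->5, 22->6, 26->7, 27->8.5, 27->8.5, 28->10, 34->11, 39->12, 41->13, 42->14
Step 2: Rank sum for X: R1 = 1 + 2 + 3 + 5 + 7 + 8.5 = 26.5.
Step 3: U_X = R1 - n1(n1+1)/2 = 26.5 - 6*7/2 = 26.5 - 21 = 5.5.
       U_Y = n1*n2 - U_X = 48 - 5.5 = 42.5.
Step 4: Ties are present, so use the tie-corrected normal approximation (with continuity correction) for the p-value.
Step 5: p-value = 0.020000; compare to alpha = 0.05. reject H0.

U_X = 5.5, p = 0.020000, reject H0 at alpha = 0.05.


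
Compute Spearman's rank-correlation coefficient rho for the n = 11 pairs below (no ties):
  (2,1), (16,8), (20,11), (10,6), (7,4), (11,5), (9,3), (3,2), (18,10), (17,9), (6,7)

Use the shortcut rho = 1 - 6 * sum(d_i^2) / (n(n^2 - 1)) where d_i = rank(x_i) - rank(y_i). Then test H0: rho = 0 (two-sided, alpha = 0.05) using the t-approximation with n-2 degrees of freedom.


Step 1: Rank x and y separately (midranks; no ties here).
rank(x): 2->1, 16->8, 20->11, 10->6, 7->4, 11->7, 9->5, 3->2, 18->10, 17->9, 6->3
rank(y): 1->1, 8->8, 11->11, 6->6, 4->4, 5->5, 3->3, 2->2, 10->10, 9->9, 7->7
Step 2: d_i = R_x(i) - R_y(i); compute d_i^2.
  (1-1)^2=0, (8-8)^2=0, (11-11)^2=0, (6-6)^2=0, (4-4)^2=0, (7-5)^2=4, (5-3)^2=4, (2-2)^2=0, (10-10)^2=0, (9-9)^2=0, (3-7)^2=16
sum(d^2) = 24.
Step 3: rho = 1 - 6*24 / (11*(11^2 - 1)) = 1 - 144/1320 = 0.890909.
Step 4: Under H0, t = rho * sqrt((n-2)/(1-rho^2)) = 5.8847 ~ t(9).
Step 5: Two-sided p-value from the t-distribution with 9 df = 0.000233.
Step 6: alpha = 0.05. reject H0.

rho = 0.8909, p = 0.000233, reject H0 at alpha = 0.05.


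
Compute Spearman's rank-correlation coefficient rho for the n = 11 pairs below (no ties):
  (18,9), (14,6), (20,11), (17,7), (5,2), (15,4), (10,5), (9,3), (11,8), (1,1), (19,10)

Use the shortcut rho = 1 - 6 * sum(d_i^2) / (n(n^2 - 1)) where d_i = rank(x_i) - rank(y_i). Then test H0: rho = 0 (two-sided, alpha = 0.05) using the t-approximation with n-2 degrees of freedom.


Step 1: Rank x and y separately (midranks; no ties here).
rank(x): 18->9, 14->6, 20->11, 17->8, 5->2, 15->7, 10->4, 9->3, 11->5, 1->1, 19->10
rank(y): 9->9, 6->6, 11->11, 7->7, 2->2, 4->4, 5->5, 3->3, 8->8, 1->1, 10->10
Step 2: d_i = R_x(i) - R_y(i); compute d_i^2.
  (9-9)^2=0, (6-6)^2=0, (11-11)^2=0, (8-7)^2=1, (2-2)^2=0, (7-4)^2=9, (4-5)^2=1, (3-3)^2=0, (5-8)^2=9, (1-1)^2=0, (10-10)^2=0
sum(d^2) = 20.
Step 3: rho = 1 - 6*20 / (11*(11^2 - 1)) = 1 - 120/1320 = 0.909091.
Step 4: Under H0, t = rho * sqrt((n-2)/(1-rho^2)) = 6.5465 ~ t(9).
Step 5: Two-sided p-value from the t-distribution with 9 df = 0.000106.
Step 6: alpha = 0.05. reject H0.

rho = 0.9091, p = 0.000106, reject H0 at alpha = 0.05.


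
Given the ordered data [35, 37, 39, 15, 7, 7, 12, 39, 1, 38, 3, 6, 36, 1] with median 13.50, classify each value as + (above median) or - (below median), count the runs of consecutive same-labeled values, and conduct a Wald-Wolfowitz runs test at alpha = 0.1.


Step 1: Compute median = 13.50; label A = above, B = below.
Labels in order: AAAABBBABABBAB  (n_A = 7, n_B = 7)
Step 2: Count runs R = 8.
Step 3: Under H0 (random ordering), E[R] = 2*n_A*n_B/(n_A+n_B) + 1 = 2*7*7/14 + 1 = 8.0000.
        Var[R] = 2*n_A*n_B*(2*n_A*n_B - n_A - n_B) / ((n_A+n_B)^2 * (n_A+n_B-1)) = 8232/2548 = 3.2308.
        SD[R] = 1.7974.
Step 4: R = E[R], so z = 0 with no continuity correction.
Step 5: Two-sided p-value via normal approximation = 2*(1 - Phi(|z|)) = 1.000000.
Step 6: alpha = 0.1. fail to reject H0.

R = 8, z = 0.0000, p = 1.000000, fail to reject H0.


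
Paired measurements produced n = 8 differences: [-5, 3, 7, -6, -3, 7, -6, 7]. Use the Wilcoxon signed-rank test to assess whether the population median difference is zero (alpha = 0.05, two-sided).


Step 1: Drop any zero differences (none here) and take |d_i|.
|d| = [5, 3, 7, 6, 3, 7, 6, 7]
Step 2: Midrank |d_i| (ties get averaged ranks).
ranks: |5|->3, |3|->1.5, |7|->7, |6|->4.5, |3|->1.5, |7|->7, |6|->4.5, |7|->7
Step 3: Attach original signs; sum ranks with positive sign and with negative sign.
W+ = 1.5 + 7 + 7 + 7 = 22.5
W- = 3 + 4.5 + 1.5 + 4.5 = 13.5
(Check: W+ + W- = 36 should equal n(n+1)/2 = 36.)
Step 4: Test statistic W = min(W+, W-) = 13.5.
Step 5: Ties in |d|, so use the tie-corrected normal approximation.
        E[W] = n(n+1)/4 = 8*9/4 = 18.
        Tie groups: |d|=3 (t=2), |d|=6 (t=2), |d|=7 (t=3); sum(t^3 - t) = 36.
        Var[W] = n(n+1)(2n+1)/24 - sum(t^3-t)/48 = 1224/24 - 36/48 = 50.25.
        z = (W - E[W]) / sqrt(Var[W]) = (13.5 - 18) / 7.0887 = -0.6348.
        Two-sided p = 2*Phi(z) = 0.525552.
Step 6: alpha = 0.05. fail to reject H0.

W+ = 22.5, W- = 13.5, W = min = 13.5, p = 0.525552, fail to reject H0.


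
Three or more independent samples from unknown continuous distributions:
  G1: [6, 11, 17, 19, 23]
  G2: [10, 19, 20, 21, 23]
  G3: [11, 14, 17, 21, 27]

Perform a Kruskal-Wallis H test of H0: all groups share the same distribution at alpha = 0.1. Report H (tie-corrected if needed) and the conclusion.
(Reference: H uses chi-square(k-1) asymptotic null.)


Step 1: Combine all N = 15 observations and assign midranks.
sorted (value, group, rank): (6,G1,1), (10,G2,2), (11,G1,3.5), (11,G3,3.5), (14,G3,5), (17,G1,6.5), (17,G3,6.5), (19,G1,8.5), (19,G2,8.5), (20,G2,10), (21,G2,11.5), (21,G3,11.5), (23,G1,13.5), (23,G2,13.5), (27,G3,15)
Step 2: Sum ranks within each group.
R_1 = 33 (n_1 = 5)
R_2 = 45.5 (n_2 = 5)
R_3 = 41.5 (n_3 = 5)
Step 3: H = 12/(N(N+1)) * sum(R_i^2/n_i) - 3(N+1)
     = 12/(15*16) * (33^2/5 + 45.5^2/5 + 41.5^2/5) - 3*16
     = 0.050000 * 976.3 - 48
     = 0.815000.
Step 4: Ties present; correction factor C = 1 - 30/(15^3 - 15) = 0.991071. Corrected H = 0.815000 / 0.991071 = 0.822342.
Step 5: Under H0, H ~ chi^2(2); p-value = 0.662873.
Step 6: alpha = 0.1. fail to reject H0.

H = 0.8223, df = 2, p = 0.662873, fail to reject H0.


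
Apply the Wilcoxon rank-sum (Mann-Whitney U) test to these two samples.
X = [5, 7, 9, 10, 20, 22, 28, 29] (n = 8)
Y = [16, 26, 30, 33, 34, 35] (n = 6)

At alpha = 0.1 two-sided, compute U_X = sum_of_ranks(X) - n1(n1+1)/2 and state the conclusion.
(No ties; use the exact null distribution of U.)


Step 1: Combine and sort all 14 observations; assign midranks.
sorted (value, group): (5,X), (7,X), (9,X), (10,X), (16,Y), (20,X), (22,X), (26,Y), (28,X), (29,X), (30,Y), (33,Y), (34,Y), (35,Y)
ranks: 5->1, 7->2, 9->3, 10->4, 16->5, 20->6, 22->7, 26->8, 28->9, 29->10, 30->11, 33->12, 34->13, 35->14
Step 2: Rank sum for X: R1 = 1 + 2 + 3 + 4 + 6 + 7 + 9 + 10 = 42.
Step 3: U_X = R1 - n1(n1+1)/2 = 42 - 8*9/2 = 42 - 36 = 6.
       U_Y = n1*n2 - U_X = 48 - 6 = 42.
Step 4: No ties, so the exact null distribution of U (based on enumerating the C(14,8) = 3003 equally likely rank assignments) gives the two-sided p-value.
Step 5: p-value = 0.019980; compare to alpha = 0.1. reject H0.

U_X = 6, p = 0.019980, reject H0 at alpha = 0.1.


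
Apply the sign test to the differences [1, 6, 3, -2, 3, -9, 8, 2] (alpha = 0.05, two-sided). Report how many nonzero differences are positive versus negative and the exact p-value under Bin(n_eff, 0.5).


Step 1: Discard zero differences. Original n = 8; n_eff = number of nonzero differences = 8.
Nonzero differences (with sign): +1, +6, +3, -2, +3, -9, +8, +2
Step 2: Count signs: positive = 6, negative = 2.
Step 3: Under H0: P(positive) = 0.5, so the number of positives S ~ Bin(8, 0.5).
Step 4: Two-sided exact p-value = sum of Bin(8,0.5) probabilities at or below the observed probability = 0.289062.
Step 5: alpha = 0.05. fail to reject H0.

n_eff = 8, pos = 6, neg = 2, p = 0.289062, fail to reject H0.


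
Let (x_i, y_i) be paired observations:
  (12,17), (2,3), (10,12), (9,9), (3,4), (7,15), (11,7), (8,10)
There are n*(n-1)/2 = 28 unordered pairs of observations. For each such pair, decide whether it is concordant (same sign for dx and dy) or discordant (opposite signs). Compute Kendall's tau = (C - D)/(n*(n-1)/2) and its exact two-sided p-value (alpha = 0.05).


Step 1: Enumerate the 28 unordered pairs (i,j) with i<j and classify each by sign(x_j-x_i) * sign(y_j-y_i).
  (1,2):dx=-10,dy=-14->C; (1,3):dx=-2,dy=-5->C; (1,4):dx=-3,dy=-8->C; (1,5):dx=-9,dy=-13->C
  (1,6):dx=-5,dy=-2->C; (1,7):dx=-1,dy=-10->C; (1,8):dx=-4,dy=-7->C; (2,3):dx=+8,dy=+9->C
  (2,4):dx=+7,dy=+6->C; (2,5):dx=+1,dy=+1->C; (2,6):dx=+5,dy=+12->C; (2,7):dx=+9,dy=+4->C
  (2,8):dx=+6,dy=+7->C; (3,4):dx=-1,dy=-3->C; (3,5):dx=-7,dy=-8->C; (3,6):dx=-3,dy=+3->D
  (3,7):dx=+1,dy=-5->D; (3,8):dx=-2,dy=-2->C; (4,5):dx=-6,dy=-5->C; (4,6):dx=-2,dy=+6->D
  (4,7):dx=+2,dy=-2->D; (4,8):dx=-1,dy=+1->D; (5,6):dx=+4,dy=+11->C; (5,7):dx=+8,dy=+3->C
  (5,8):dx=+5,dy=+6->C; (6,7):dx=+4,dy=-8->D; (6,8):dx=+1,dy=-5->D; (7,8):dx=-3,dy=+3->D
Step 2: C = 20, D = 8, total pairs = 28.
Step 3: tau = (C - D)/(n(n-1)/2) = (20 - 8)/28 = 0.428571.
Step 4: Exact two-sided p-value (enumerate n! = 40320 permutations of y under H0): p = 0.178869.
Step 5: alpha = 0.05. fail to reject H0.

tau_b = 0.4286 (C=20, D=8), p = 0.178869, fail to reject H0.


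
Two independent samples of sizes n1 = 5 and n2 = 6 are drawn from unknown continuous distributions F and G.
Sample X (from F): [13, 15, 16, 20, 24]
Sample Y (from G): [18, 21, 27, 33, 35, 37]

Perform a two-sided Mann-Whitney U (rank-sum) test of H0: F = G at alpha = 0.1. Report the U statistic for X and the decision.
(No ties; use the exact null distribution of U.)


Step 1: Combine and sort all 11 observations; assign midranks.
sorted (value, group): (13,X), (15,X), (16,X), (18,Y), (20,X), (21,Y), (24,X), (27,Y), (33,Y), (35,Y), (37,Y)
ranks: 13->1, 15->2, 16->3, 18->4, 20->5, 21->6, 24->7, 27->8, 33->9, 35->10, 37->11
Step 2: Rank sum for X: R1 = 1 + 2 + 3 + 5 + 7 = 18.
Step 3: U_X = R1 - n1(n1+1)/2 = 18 - 5*6/2 = 18 - 15 = 3.
       U_Y = n1*n2 - U_X = 30 - 3 = 27.
Step 4: No ties, so the exact null distribution of U (based on enumerating the C(11,5) = 462 equally likely rank assignments) gives the two-sided p-value.
Step 5: p-value = 0.030303; compare to alpha = 0.1. reject H0.

U_X = 3, p = 0.030303, reject H0 at alpha = 0.1.


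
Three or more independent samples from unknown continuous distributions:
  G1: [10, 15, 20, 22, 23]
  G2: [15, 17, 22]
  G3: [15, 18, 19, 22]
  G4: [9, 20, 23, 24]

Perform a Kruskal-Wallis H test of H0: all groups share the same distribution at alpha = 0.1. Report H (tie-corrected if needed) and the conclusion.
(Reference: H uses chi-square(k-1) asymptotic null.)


Step 1: Combine all N = 16 observations and assign midranks.
sorted (value, group, rank): (9,G4,1), (10,G1,2), (15,G1,4), (15,G2,4), (15,G3,4), (17,G2,6), (18,G3,7), (19,G3,8), (20,G1,9.5), (20,G4,9.5), (22,G1,12), (22,G2,12), (22,G3,12), (23,G1,14.5), (23,G4,14.5), (24,G4,16)
Step 2: Sum ranks within each group.
R_1 = 42 (n_1 = 5)
R_2 = 22 (n_2 = 3)
R_3 = 31 (n_3 = 4)
R_4 = 41 (n_4 = 4)
Step 3: H = 12/(N(N+1)) * sum(R_i^2/n_i) - 3(N+1)
     = 12/(16*17) * (42^2/5 + 22^2/3 + 31^2/4 + 41^2/4) - 3*17
     = 0.044118 * 1174.63 - 51
     = 0.822059.
Step 4: Ties present; correction factor C = 1 - 60/(16^3 - 16) = 0.985294. Corrected H = 0.822059 / 0.985294 = 0.834328.
Step 5: Under H0, H ~ chi^2(3); p-value = 0.841240.
Step 6: alpha = 0.1. fail to reject H0.

H = 0.8343, df = 3, p = 0.841240, fail to reject H0.


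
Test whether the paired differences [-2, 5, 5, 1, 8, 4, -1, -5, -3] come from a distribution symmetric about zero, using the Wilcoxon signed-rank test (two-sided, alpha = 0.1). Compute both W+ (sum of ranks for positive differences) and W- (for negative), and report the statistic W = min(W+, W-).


Step 1: Drop any zero differences (none here) and take |d_i|.
|d| = [2, 5, 5, 1, 8, 4, 1, 5, 3]
Step 2: Midrank |d_i| (ties get averaged ranks).
ranks: |2|->3, |5|->7, |5|->7, |1|->1.5, |8|->9, |4|->5, |1|->1.5, |5|->7, |3|->4
Step 3: Attach original signs; sum ranks with positive sign and with negative sign.
W+ = 7 + 7 + 1.5 + 9 + 5 = 29.5
W- = 3 + 1.5 + 7 + 4 = 15.5
(Check: W+ + W- = 45 should equal n(n+1)/2 = 45.)
Step 4: Test statistic W = min(W+, W-) = 15.5.
Step 5: Ties in |d|, so use the tie-corrected normal approximation.
        E[W] = n(n+1)/4 = 9*10/4 = 22.5.
        Tie groups: |d|=1 (t=2), |d|=5 (t=3); sum(t^3 - t) = 30.
        Var[W] = n(n+1)(2n+1)/24 - sum(t^3-t)/48 = 1710/24 - 30/48 = 70.625.
        z = (W - E[W]) / sqrt(Var[W]) = (15.5 - 22.5) / 8.4039 = -0.8329.
        Two-sided p = 2*Phi(z) = 0.404873.
Step 6: alpha = 0.1. fail to reject H0.

W+ = 29.5, W- = 15.5, W = min = 15.5, p = 0.404873, fail to reject H0.


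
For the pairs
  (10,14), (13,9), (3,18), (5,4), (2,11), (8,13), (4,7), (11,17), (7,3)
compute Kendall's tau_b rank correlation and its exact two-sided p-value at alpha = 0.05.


Step 1: Enumerate the 36 unordered pairs (i,j) with i<j and classify each by sign(x_j-x_i) * sign(y_j-y_i).
  (1,2):dx=+3,dy=-5->D; (1,3):dx=-7,dy=+4->D; (1,4):dx=-5,dy=-10->C; (1,5):dx=-8,dy=-3->C
  (1,6):dx=-2,dy=-1->C; (1,7):dx=-6,dy=-7->C; (1,8):dx=+1,dy=+3->C; (1,9):dx=-3,dy=-11->C
  (2,3):dx=-10,dy=+9->D; (2,4):dx=-8,dy=-5->C; (2,5):dx=-11,dy=+2->D; (2,6):dx=-5,dy=+4->D
  (2,7):dx=-9,dy=-2->C; (2,8):dx=-2,dy=+8->D; (2,9):dx=-6,dy=-6->C; (3,4):dx=+2,dy=-14->D
  (3,5):dx=-1,dy=-7->C; (3,6):dx=+5,dy=-5->D; (3,7):dx=+1,dy=-11->D; (3,8):dx=+8,dy=-1->D
  (3,9):dx=+4,dy=-15->D; (4,5):dx=-3,dy=+7->D; (4,6):dx=+3,dy=+9->C; (4,7):dx=-1,dy=+3->D
  (4,8):dx=+6,dy=+13->C; (4,9):dx=+2,dy=-1->D; (5,6):dx=+6,dy=+2->C; (5,7):dx=+2,dy=-4->D
  (5,8):dx=+9,dy=+6->C; (5,9):dx=+5,dy=-8->D; (6,7):dx=-4,dy=-6->C; (6,8):dx=+3,dy=+4->C
  (6,9):dx=-1,dy=-10->C; (7,8):dx=+7,dy=+10->C; (7,9):dx=+3,dy=-4->D; (8,9):dx=-4,dy=-14->C
Step 2: C = 19, D = 17, total pairs = 36.
Step 3: tau = (C - D)/(n(n-1)/2) = (19 - 17)/36 = 0.055556.
Step 4: Exact two-sided p-value (enumerate n! = 362880 permutations of y under H0): p = 0.919455.
Step 5: alpha = 0.05. fail to reject H0.

tau_b = 0.0556 (C=19, D=17), p = 0.919455, fail to reject H0.


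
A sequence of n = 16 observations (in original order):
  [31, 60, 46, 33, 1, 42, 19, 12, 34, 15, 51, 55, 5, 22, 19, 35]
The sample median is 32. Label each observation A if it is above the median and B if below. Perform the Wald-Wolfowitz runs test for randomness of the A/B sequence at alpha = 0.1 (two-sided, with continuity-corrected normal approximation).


Step 1: Compute median = 32; label A = above, B = below.
Labels in order: BAAABABBABAABBBA  (n_A = 8, n_B = 8)
Step 2: Count runs R = 10.
Step 3: Under H0 (random ordering), E[R] = 2*n_A*n_B/(n_A+n_B) + 1 = 2*8*8/16 + 1 = 9.0000.
        Var[R] = 2*n_A*n_B*(2*n_A*n_B - n_A - n_B) / ((n_A+n_B)^2 * (n_A+n_B-1)) = 14336/3840 = 3.7333.
        SD[R] = 1.9322.
Step 4: Continuity-corrected z = (R - 0.5 - E[R]) / SD[R] = (10 - 0.5 - 9.0000) / 1.9322 = 0.2588.
Step 5: Two-sided p-value via normal approximation = 2*(1 - Phi(|z|)) = 0.795809.
Step 6: alpha = 0.1. fail to reject H0.

R = 10, z = 0.2588, p = 0.795809, fail to reject H0.


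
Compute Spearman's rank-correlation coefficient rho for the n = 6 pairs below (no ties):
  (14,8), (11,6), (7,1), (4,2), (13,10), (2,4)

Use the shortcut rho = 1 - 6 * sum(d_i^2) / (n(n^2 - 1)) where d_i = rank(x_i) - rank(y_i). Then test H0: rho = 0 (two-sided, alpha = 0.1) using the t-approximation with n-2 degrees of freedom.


Step 1: Rank x and y separately (midranks; no ties here).
rank(x): 14->6, 11->4, 7->3, 4->2, 13->5, 2->1
rank(y): 8->5, 6->4, 1->1, 2->2, 10->6, 4->3
Step 2: d_i = R_x(i) - R_y(i); compute d_i^2.
  (6-5)^2=1, (4-4)^2=0, (3-1)^2=4, (2-2)^2=0, (5-6)^2=1, (1-3)^2=4
sum(d^2) = 10.
Step 3: rho = 1 - 6*10 / (6*(6^2 - 1)) = 1 - 60/210 = 0.714286.
Step 4: Under H0, t = rho * sqrt((n-2)/(1-rho^2)) = 2.0412 ~ t(4).
Step 5: Two-sided p-value from the t-distribution with 4 df = 0.110787.
Step 6: alpha = 0.1. fail to reject H0.

rho = 0.7143, p = 0.110787, fail to reject H0 at alpha = 0.1.


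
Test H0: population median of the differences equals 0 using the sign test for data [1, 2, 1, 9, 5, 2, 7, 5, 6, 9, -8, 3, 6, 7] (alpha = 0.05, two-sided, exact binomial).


Step 1: Discard zero differences. Original n = 14; n_eff = number of nonzero differences = 14.
Nonzero differences (with sign): +1, +2, +1, +9, +5, +2, +7, +5, +6, +9, -8, +3, +6, +7
Step 2: Count signs: positive = 13, negative = 1.
Step 3: Under H0: P(positive) = 0.5, so the number of positives S ~ Bin(14, 0.5).
Step 4: Two-sided exact p-value = sum of Bin(14,0.5) probabilities at or below the observed probability = 0.001831.
Step 5: alpha = 0.05. reject H0.

n_eff = 14, pos = 13, neg = 1, p = 0.001831, reject H0.


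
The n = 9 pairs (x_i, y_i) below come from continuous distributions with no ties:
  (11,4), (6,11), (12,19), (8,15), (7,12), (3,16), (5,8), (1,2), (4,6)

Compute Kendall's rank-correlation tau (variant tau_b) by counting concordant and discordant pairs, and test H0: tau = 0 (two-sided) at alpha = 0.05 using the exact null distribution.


Step 1: Enumerate the 36 unordered pairs (i,j) with i<j and classify each by sign(x_j-x_i) * sign(y_j-y_i).
  (1,2):dx=-5,dy=+7->D; (1,3):dx=+1,dy=+15->C; (1,4):dx=-3,dy=+11->D; (1,5):dx=-4,dy=+8->D
  (1,6):dx=-8,dy=+12->D; (1,7):dx=-6,dy=+4->D; (1,8):dx=-10,dy=-2->C; (1,9):dx=-7,dy=+2->D
  (2,3):dx=+6,dy=+8->C; (2,4):dx=+2,dy=+4->C; (2,5):dx=+1,dy=+1->C; (2,6):dx=-3,dy=+5->D
  (2,7):dx=-1,dy=-3->C; (2,8):dx=-5,dy=-9->C; (2,9):dx=-2,dy=-5->C; (3,4):dx=-4,dy=-4->C
  (3,5):dx=-5,dy=-7->C; (3,6):dx=-9,dy=-3->C; (3,7):dx=-7,dy=-11->C; (3,8):dx=-11,dy=-17->C
  (3,9):dx=-8,dy=-13->C; (4,5):dx=-1,dy=-3->C; (4,6):dx=-5,dy=+1->D; (4,7):dx=-3,dy=-7->C
  (4,8):dx=-7,dy=-13->C; (4,9):dx=-4,dy=-9->C; (5,6):dx=-4,dy=+4->D; (5,7):dx=-2,dy=-4->C
  (5,8):dx=-6,dy=-10->C; (5,9):dx=-3,dy=-6->C; (6,7):dx=+2,dy=-8->D; (6,8):dx=-2,dy=-14->C
  (6,9):dx=+1,dy=-10->D; (7,8):dx=-4,dy=-6->C; (7,9):dx=-1,dy=-2->C; (8,9):dx=+3,dy=+4->C
Step 2: C = 25, D = 11, total pairs = 36.
Step 3: tau = (C - D)/(n(n-1)/2) = (25 - 11)/36 = 0.388889.
Step 4: Exact two-sided p-value (enumerate n! = 362880 permutations of y under H0): p = 0.180181.
Step 5: alpha = 0.05. fail to reject H0.

tau_b = 0.3889 (C=25, D=11), p = 0.180181, fail to reject H0.


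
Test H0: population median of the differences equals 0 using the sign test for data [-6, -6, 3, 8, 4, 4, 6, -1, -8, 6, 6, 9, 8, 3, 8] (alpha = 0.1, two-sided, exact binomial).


Step 1: Discard zero differences. Original n = 15; n_eff = number of nonzero differences = 15.
Nonzero differences (with sign): -6, -6, +3, +8, +4, +4, +6, -1, -8, +6, +6, +9, +8, +3, +8
Step 2: Count signs: positive = 11, negative = 4.
Step 3: Under H0: P(positive) = 0.5, so the number of positives S ~ Bin(15, 0.5).
Step 4: Two-sided exact p-value = sum of Bin(15,0.5) probabilities at or below the observed probability = 0.118469.
Step 5: alpha = 0.1. fail to reject H0.

n_eff = 15, pos = 11, neg = 4, p = 0.118469, fail to reject H0.


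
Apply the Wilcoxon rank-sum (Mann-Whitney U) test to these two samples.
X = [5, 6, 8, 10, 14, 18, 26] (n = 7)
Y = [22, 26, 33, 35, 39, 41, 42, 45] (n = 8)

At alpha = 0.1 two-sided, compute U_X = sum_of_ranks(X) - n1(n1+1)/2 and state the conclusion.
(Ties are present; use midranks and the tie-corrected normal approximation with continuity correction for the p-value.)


Step 1: Combine and sort all 15 observations; assign midranks.
sorted (value, group): (5,X), (6,X), (8,X), (10,X), (14,X), (18,X), (22,Y), (26,X), (26,Y), (33,Y), (35,Y), (39,Y), (41,Y), (42,Y), (45,Y)
ranks: 5->1, 6->2, 8->3, 10->4, 14->5, 18->6, 22->7, 26->8.5, 26->8.5, 33->10, 35->11, 39->12, 41->13, 42->14, 45->15
Step 2: Rank sum for X: R1 = 1 + 2 + 3 + 4 + 5 + 6 + 8.5 = 29.5.
Step 3: U_X = R1 - n1(n1+1)/2 = 29.5 - 7*8/2 = 29.5 - 28 = 1.5.
       U_Y = n1*n2 - U_X = 56 - 1.5 = 54.5.
Step 4: Ties are present, so use the tie-corrected normal approximation (with continuity correction) for the p-value.
Step 5: p-value = 0.002599; compare to alpha = 0.1. reject H0.

U_X = 1.5, p = 0.002599, reject H0 at alpha = 0.1.


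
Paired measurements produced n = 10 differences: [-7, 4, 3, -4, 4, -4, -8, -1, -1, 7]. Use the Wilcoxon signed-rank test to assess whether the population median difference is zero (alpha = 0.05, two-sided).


Step 1: Drop any zero differences (none here) and take |d_i|.
|d| = [7, 4, 3, 4, 4, 4, 8, 1, 1, 7]
Step 2: Midrank |d_i| (ties get averaged ranks).
ranks: |7|->8.5, |4|->5.5, |3|->3, |4|->5.5, |4|->5.5, |4|->5.5, |8|->10, |1|->1.5, |1|->1.5, |7|->8.5
Step 3: Attach original signs; sum ranks with positive sign and with negative sign.
W+ = 5.5 + 3 + 5.5 + 8.5 = 22.5
W- = 8.5 + 5.5 + 5.5 + 10 + 1.5 + 1.5 = 32.5
(Check: W+ + W- = 55 should equal n(n+1)/2 = 55.)
Step 4: Test statistic W = min(W+, W-) = 22.5.
Step 5: Ties in |d|, so use the tie-corrected normal approximation.
        E[W] = n(n+1)/4 = 10*11/4 = 27.5.
        Tie groups: |d|=1 (t=2), |d|=4 (t=4), |d|=7 (t=2); sum(t^3 - t) = 72.
        Var[W] = n(n+1)(2n+1)/24 - sum(t^3-t)/48 = 2310/24 - 72/48 = 94.75.
        z = (W - E[W]) / sqrt(Var[W]) = (22.5 - 27.5) / 9.7340 = -0.5137.
        Two-sided p = 2*Phi(z) = 0.607486.
Step 6: alpha = 0.05. fail to reject H0.

W+ = 22.5, W- = 32.5, W = min = 22.5, p = 0.607486, fail to reject H0.


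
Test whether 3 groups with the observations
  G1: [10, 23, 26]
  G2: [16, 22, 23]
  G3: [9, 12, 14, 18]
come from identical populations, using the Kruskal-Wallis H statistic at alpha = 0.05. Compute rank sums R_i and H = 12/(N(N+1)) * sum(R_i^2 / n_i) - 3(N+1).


Step 1: Combine all N = 10 observations and assign midranks.
sorted (value, group, rank): (9,G3,1), (10,G1,2), (12,G3,3), (14,G3,4), (16,G2,5), (18,G3,6), (22,G2,7), (23,G1,8.5), (23,G2,8.5), (26,G1,10)
Step 2: Sum ranks within each group.
R_1 = 20.5 (n_1 = 3)
R_2 = 20.5 (n_2 = 3)
R_3 = 14 (n_3 = 4)
Step 3: H = 12/(N(N+1)) * sum(R_i^2/n_i) - 3(N+1)
     = 12/(10*11) * (20.5^2/3 + 20.5^2/3 + 14^2/4) - 3*11
     = 0.109091 * 329.167 - 33
     = 2.909091.
Step 4: Ties present; correction factor C = 1 - 6/(10^3 - 10) = 0.993939. Corrected H = 2.909091 / 0.993939 = 2.926829.
Step 5: Under H0, H ~ chi^2(2); p-value = 0.231445.
Step 6: alpha = 0.05. fail to reject H0.

H = 2.9268, df = 2, p = 0.231445, fail to reject H0.


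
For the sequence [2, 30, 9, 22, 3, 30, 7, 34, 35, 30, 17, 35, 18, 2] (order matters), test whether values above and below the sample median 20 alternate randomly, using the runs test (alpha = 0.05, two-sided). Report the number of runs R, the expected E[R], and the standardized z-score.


Step 1: Compute median = 20; label A = above, B = below.
Labels in order: BABABABAAABABB  (n_A = 7, n_B = 7)
Step 2: Count runs R = 11.
Step 3: Under H0 (random ordering), E[R] = 2*n_A*n_B/(n_A+n_B) + 1 = 2*7*7/14 + 1 = 8.0000.
        Var[R] = 2*n_A*n_B*(2*n_A*n_B - n_A - n_B) / ((n_A+n_B)^2 * (n_A+n_B-1)) = 8232/2548 = 3.2308.
        SD[R] = 1.7974.
Step 4: Continuity-corrected z = (R - 0.5 - E[R]) / SD[R] = (11 - 0.5 - 8.0000) / 1.7974 = 1.3909.
Step 5: Two-sided p-value via normal approximation = 2*(1 - Phi(|z|)) = 0.164264.
Step 6: alpha = 0.05. fail to reject H0.

R = 11, z = 1.3909, p = 0.164264, fail to reject H0.


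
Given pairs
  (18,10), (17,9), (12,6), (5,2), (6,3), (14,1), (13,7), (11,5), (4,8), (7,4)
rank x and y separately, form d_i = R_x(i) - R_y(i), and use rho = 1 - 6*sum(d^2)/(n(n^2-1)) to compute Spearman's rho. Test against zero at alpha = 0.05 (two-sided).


Step 1: Rank x and y separately (midranks; no ties here).
rank(x): 18->10, 17->9, 12->6, 5->2, 6->3, 14->8, 13->7, 11->5, 4->1, 7->4
rank(y): 10->10, 9->9, 6->6, 2->2, 3->3, 1->1, 7->7, 5->5, 8->8, 4->4
Step 2: d_i = R_x(i) - R_y(i); compute d_i^2.
  (10-10)^2=0, (9-9)^2=0, (6-6)^2=0, (2-2)^2=0, (3-3)^2=0, (8-1)^2=49, (7-7)^2=0, (5-5)^2=0, (1-8)^2=49, (4-4)^2=0
sum(d^2) = 98.
Step 3: rho = 1 - 6*98 / (10*(10^2 - 1)) = 1 - 588/990 = 0.406061.
Step 4: Under H0, t = rho * sqrt((n-2)/(1-rho^2)) = 1.2568 ~ t(8).
Step 5: Two-sided p-value from the t-distribution with 8 df = 0.244282.
Step 6: alpha = 0.05. fail to reject H0.

rho = 0.4061, p = 0.244282, fail to reject H0 at alpha = 0.05.


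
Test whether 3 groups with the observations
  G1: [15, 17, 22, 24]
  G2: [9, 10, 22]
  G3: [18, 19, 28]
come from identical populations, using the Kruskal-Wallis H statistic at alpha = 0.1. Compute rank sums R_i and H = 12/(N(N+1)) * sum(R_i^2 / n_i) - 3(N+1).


Step 1: Combine all N = 10 observations and assign midranks.
sorted (value, group, rank): (9,G2,1), (10,G2,2), (15,G1,3), (17,G1,4), (18,G3,5), (19,G3,6), (22,G1,7.5), (22,G2,7.5), (24,G1,9), (28,G3,10)
Step 2: Sum ranks within each group.
R_1 = 23.5 (n_1 = 4)
R_2 = 10.5 (n_2 = 3)
R_3 = 21 (n_3 = 3)
Step 3: H = 12/(N(N+1)) * sum(R_i^2/n_i) - 3(N+1)
     = 12/(10*11) * (23.5^2/4 + 10.5^2/3 + 21^2/3) - 3*11
     = 0.109091 * 321.812 - 33
     = 2.106818.
Step 4: Ties present; correction factor C = 1 - 6/(10^3 - 10) = 0.993939. Corrected H = 2.106818 / 0.993939 = 2.119665.
Step 5: Under H0, H ~ chi^2(2); p-value = 0.346514.
Step 6: alpha = 0.1. fail to reject H0.

H = 2.1197, df = 2, p = 0.346514, fail to reject H0.


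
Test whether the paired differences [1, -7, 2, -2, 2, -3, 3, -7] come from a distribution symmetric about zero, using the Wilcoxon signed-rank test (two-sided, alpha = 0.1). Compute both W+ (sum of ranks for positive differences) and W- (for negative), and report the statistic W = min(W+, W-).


Step 1: Drop any zero differences (none here) and take |d_i|.
|d| = [1, 7, 2, 2, 2, 3, 3, 7]
Step 2: Midrank |d_i| (ties get averaged ranks).
ranks: |1|->1, |7|->7.5, |2|->3, |2|->3, |2|->3, |3|->5.5, |3|->5.5, |7|->7.5
Step 3: Attach original signs; sum ranks with positive sign and with negative sign.
W+ = 1 + 3 + 3 + 5.5 = 12.5
W- = 7.5 + 3 + 5.5 + 7.5 = 23.5
(Check: W+ + W- = 36 should equal n(n+1)/2 = 36.)
Step 4: Test statistic W = min(W+, W-) = 12.5.
Step 5: Ties in |d|, so use the tie-corrected normal approximation.
        E[W] = n(n+1)/4 = 8*9/4 = 18.
        Tie groups: |d|=2 (t=3), |d|=3 (t=2), |d|=7 (t=2); sum(t^3 - t) = 36.
        Var[W] = n(n+1)(2n+1)/24 - sum(t^3-t)/48 = 1224/24 - 36/48 = 50.25.
        z = (W - E[W]) / sqrt(Var[W]) = (12.5 - 18) / 7.0887 = -0.7759.
        Two-sided p = 2*Phi(z) = 0.437820.
Step 6: alpha = 0.1. fail to reject H0.

W+ = 12.5, W- = 23.5, W = min = 12.5, p = 0.437820, fail to reject H0.


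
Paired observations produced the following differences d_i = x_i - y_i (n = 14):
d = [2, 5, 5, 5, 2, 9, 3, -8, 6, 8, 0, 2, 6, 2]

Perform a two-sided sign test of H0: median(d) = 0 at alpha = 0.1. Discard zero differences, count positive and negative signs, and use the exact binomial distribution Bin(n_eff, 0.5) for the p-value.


Step 1: Discard zero differences. Original n = 14; n_eff = number of nonzero differences = 13.
Nonzero differences (with sign): +2, +5, +5, +5, +2, +9, +3, -8, +6, +8, +2, +6, +2
Step 2: Count signs: positive = 12, negative = 1.
Step 3: Under H0: P(positive) = 0.5, so the number of positives S ~ Bin(13, 0.5).
Step 4: Two-sided exact p-value = sum of Bin(13,0.5) probabilities at or below the observed probability = 0.003418.
Step 5: alpha = 0.1. reject H0.

n_eff = 13, pos = 12, neg = 1, p = 0.003418, reject H0.


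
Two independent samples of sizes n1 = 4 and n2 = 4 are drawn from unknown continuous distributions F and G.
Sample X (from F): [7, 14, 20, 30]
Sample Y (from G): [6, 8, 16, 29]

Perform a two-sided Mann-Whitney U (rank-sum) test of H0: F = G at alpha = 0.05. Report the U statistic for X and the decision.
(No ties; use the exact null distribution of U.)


Step 1: Combine and sort all 8 observations; assign midranks.
sorted (value, group): (6,Y), (7,X), (8,Y), (14,X), (16,Y), (20,X), (29,Y), (30,X)
ranks: 6->1, 7->2, 8->3, 14->4, 16->5, 20->6, 29->7, 30->8
Step 2: Rank sum for X: R1 = 2 + 4 + 6 + 8 = 20.
Step 3: U_X = R1 - n1(n1+1)/2 = 20 - 4*5/2 = 20 - 10 = 10.
       U_Y = n1*n2 - U_X = 16 - 10 = 6.
Step 4: No ties, so the exact null distribution of U (based on enumerating the C(8,4) = 70 equally likely rank assignments) gives the two-sided p-value.
Step 5: p-value = 0.685714; compare to alpha = 0.05. fail to reject H0.

U_X = 10, p = 0.685714, fail to reject H0 at alpha = 0.05.


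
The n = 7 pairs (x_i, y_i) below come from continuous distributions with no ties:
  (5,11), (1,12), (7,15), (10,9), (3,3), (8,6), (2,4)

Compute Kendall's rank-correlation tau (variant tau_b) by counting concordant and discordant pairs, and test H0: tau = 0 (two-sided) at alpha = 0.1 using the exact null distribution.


Step 1: Enumerate the 21 unordered pairs (i,j) with i<j and classify each by sign(x_j-x_i) * sign(y_j-y_i).
  (1,2):dx=-4,dy=+1->D; (1,3):dx=+2,dy=+4->C; (1,4):dx=+5,dy=-2->D; (1,5):dx=-2,dy=-8->C
  (1,6):dx=+3,dy=-5->D; (1,7):dx=-3,dy=-7->C; (2,3):dx=+6,dy=+3->C; (2,4):dx=+9,dy=-3->D
  (2,5):dx=+2,dy=-9->D; (2,6):dx=+7,dy=-6->D; (2,7):dx=+1,dy=-8->D; (3,4):dx=+3,dy=-6->D
  (3,5):dx=-4,dy=-12->C; (3,6):dx=+1,dy=-9->D; (3,7):dx=-5,dy=-11->C; (4,5):dx=-7,dy=-6->C
  (4,6):dx=-2,dy=-3->C; (4,7):dx=-8,dy=-5->C; (5,6):dx=+5,dy=+3->C; (5,7):dx=-1,dy=+1->D
  (6,7):dx=-6,dy=-2->C
Step 2: C = 11, D = 10, total pairs = 21.
Step 3: tau = (C - D)/(n(n-1)/2) = (11 - 10)/21 = 0.047619.
Step 4: Exact two-sided p-value (enumerate n! = 5040 permutations of y under H0): p = 1.000000.
Step 5: alpha = 0.1. fail to reject H0.

tau_b = 0.0476 (C=11, D=10), p = 1.000000, fail to reject H0.


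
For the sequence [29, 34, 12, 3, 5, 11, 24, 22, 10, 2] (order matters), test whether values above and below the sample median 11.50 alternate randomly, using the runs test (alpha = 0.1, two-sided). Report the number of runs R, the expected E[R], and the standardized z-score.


Step 1: Compute median = 11.50; label A = above, B = below.
Labels in order: AAABBBAABB  (n_A = 5, n_B = 5)
Step 2: Count runs R = 4.
Step 3: Under H0 (random ordering), E[R] = 2*n_A*n_B/(n_A+n_B) + 1 = 2*5*5/10 + 1 = 6.0000.
        Var[R] = 2*n_A*n_B*(2*n_A*n_B - n_A - n_B) / ((n_A+n_B)^2 * (n_A+n_B-1)) = 2000/900 = 2.2222.
        SD[R] = 1.4907.
Step 4: Continuity-corrected z = (R + 0.5 - E[R]) / SD[R] = (4 + 0.5 - 6.0000) / 1.4907 = -1.0062.
Step 5: Two-sided p-value via normal approximation = 2*(1 - Phi(|z|)) = 0.314305.
Step 6: alpha = 0.1. fail to reject H0.

R = 4, z = -1.0062, p = 0.314305, fail to reject H0.


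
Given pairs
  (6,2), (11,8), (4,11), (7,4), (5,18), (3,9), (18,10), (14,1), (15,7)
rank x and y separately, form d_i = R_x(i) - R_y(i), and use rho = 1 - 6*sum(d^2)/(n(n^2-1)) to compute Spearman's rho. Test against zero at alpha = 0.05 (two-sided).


Step 1: Rank x and y separately (midranks; no ties here).
rank(x): 6->4, 11->6, 4->2, 7->5, 5->3, 3->1, 18->9, 14->7, 15->8
rank(y): 2->2, 8->5, 11->8, 4->3, 18->9, 9->6, 10->7, 1->1, 7->4
Step 2: d_i = R_x(i) - R_y(i); compute d_i^2.
  (4-2)^2=4, (6-5)^2=1, (2-8)^2=36, (5-3)^2=4, (3-9)^2=36, (1-6)^2=25, (9-7)^2=4, (7-1)^2=36, (8-4)^2=16
sum(d^2) = 162.
Step 3: rho = 1 - 6*162 / (9*(9^2 - 1)) = 1 - 972/720 = -0.350000.
Step 4: Under H0, t = rho * sqrt((n-2)/(1-rho^2)) = -0.9885 ~ t(7).
Step 5: Two-sided p-value from the t-distribution with 7 df = 0.355820.
Step 6: alpha = 0.05. fail to reject H0.

rho = -0.3500, p = 0.355820, fail to reject H0 at alpha = 0.05.


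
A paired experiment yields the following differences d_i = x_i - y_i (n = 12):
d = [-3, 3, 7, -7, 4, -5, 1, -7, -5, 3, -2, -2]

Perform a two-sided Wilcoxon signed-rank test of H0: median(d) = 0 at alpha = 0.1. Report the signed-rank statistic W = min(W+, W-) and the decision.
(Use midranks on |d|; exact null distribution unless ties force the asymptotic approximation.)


Step 1: Drop any zero differences (none here) and take |d_i|.
|d| = [3, 3, 7, 7, 4, 5, 1, 7, 5, 3, 2, 2]
Step 2: Midrank |d_i| (ties get averaged ranks).
ranks: |3|->5, |3|->5, |7|->11, |7|->11, |4|->7, |5|->8.5, |1|->1, |7|->11, |5|->8.5, |3|->5, |2|->2.5, |2|->2.5
Step 3: Attach original signs; sum ranks with positive sign and with negative sign.
W+ = 5 + 11 + 7 + 1 + 5 = 29
W- = 5 + 11 + 8.5 + 11 + 8.5 + 2.5 + 2.5 = 49
(Check: W+ + W- = 78 should equal n(n+1)/2 = 78.)
Step 4: Test statistic W = min(W+, W-) = 29.
Step 5: Ties in |d|, so use the tie-corrected normal approximation.
        E[W] = n(n+1)/4 = 12*13/4 = 39.
        Tie groups: |d|=2 (t=2), |d|=3 (t=3), |d|=5 (t=2), |d|=7 (t=3); sum(t^3 - t) = 60.
        Var[W] = n(n+1)(2n+1)/24 - sum(t^3-t)/48 = 3900/24 - 60/48 = 161.25.
        z = (W - E[W]) / sqrt(Var[W]) = (29 - 39) / 12.6984 = -0.7875.
        Two-sided p = 2*Phi(z) = 0.430990.
Step 6: alpha = 0.1. fail to reject H0.

W+ = 29, W- = 49, W = min = 29, p = 0.430990, fail to reject H0.


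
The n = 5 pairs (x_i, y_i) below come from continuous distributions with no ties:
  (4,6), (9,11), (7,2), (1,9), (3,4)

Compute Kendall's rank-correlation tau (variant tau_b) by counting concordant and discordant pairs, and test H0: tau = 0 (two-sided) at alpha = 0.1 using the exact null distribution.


Step 1: Enumerate the 10 unordered pairs (i,j) with i<j and classify each by sign(x_j-x_i) * sign(y_j-y_i).
  (1,2):dx=+5,dy=+5->C; (1,3):dx=+3,dy=-4->D; (1,4):dx=-3,dy=+3->D; (1,5):dx=-1,dy=-2->C
  (2,3):dx=-2,dy=-9->C; (2,4):dx=-8,dy=-2->C; (2,5):dx=-6,dy=-7->C; (3,4):dx=-6,dy=+7->D
  (3,5):dx=-4,dy=+2->D; (4,5):dx=+2,dy=-5->D
Step 2: C = 5, D = 5, total pairs = 10.
Step 3: tau = (C - D)/(n(n-1)/2) = (5 - 5)/10 = 0.000000.
Step 4: Exact two-sided p-value (enumerate n! = 120 permutations of y under H0): p = 1.000000.
Step 5: alpha = 0.1. fail to reject H0.

tau_b = 0.0000 (C=5, D=5), p = 1.000000, fail to reject H0.


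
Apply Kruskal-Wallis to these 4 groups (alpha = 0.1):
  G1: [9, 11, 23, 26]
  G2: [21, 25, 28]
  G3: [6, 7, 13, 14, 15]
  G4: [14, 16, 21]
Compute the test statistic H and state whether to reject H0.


Step 1: Combine all N = 15 observations and assign midranks.
sorted (value, group, rank): (6,G3,1), (7,G3,2), (9,G1,3), (11,G1,4), (13,G3,5), (14,G3,6.5), (14,G4,6.5), (15,G3,8), (16,G4,9), (21,G2,10.5), (21,G4,10.5), (23,G1,12), (25,G2,13), (26,G1,14), (28,G2,15)
Step 2: Sum ranks within each group.
R_1 = 33 (n_1 = 4)
R_2 = 38.5 (n_2 = 3)
R_3 = 22.5 (n_3 = 5)
R_4 = 26 (n_4 = 3)
Step 3: H = 12/(N(N+1)) * sum(R_i^2/n_i) - 3(N+1)
     = 12/(15*16) * (33^2/4 + 38.5^2/3 + 22.5^2/5 + 26^2/3) - 3*16
     = 0.050000 * 1092.92 - 48
     = 6.645833.
Step 4: Ties present; correction factor C = 1 - 12/(15^3 - 15) = 0.996429. Corrected H = 6.645833 / 0.996429 = 6.669654.
Step 5: Under H0, H ~ chi^2(3); p-value = 0.083207.
Step 6: alpha = 0.1. reject H0.

H = 6.6697, df = 3, p = 0.083207, reject H0.


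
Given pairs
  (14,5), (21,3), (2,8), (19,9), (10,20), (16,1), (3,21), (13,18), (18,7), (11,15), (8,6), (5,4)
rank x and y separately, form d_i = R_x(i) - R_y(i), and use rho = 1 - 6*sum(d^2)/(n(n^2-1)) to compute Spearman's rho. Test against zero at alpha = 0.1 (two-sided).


Step 1: Rank x and y separately (midranks; no ties here).
rank(x): 14->8, 21->12, 2->1, 19->11, 10->5, 16->9, 3->2, 13->7, 18->10, 11->6, 8->4, 5->3
rank(y): 5->4, 3->2, 8->7, 9->8, 20->11, 1->1, 21->12, 18->10, 7->6, 15->9, 6->5, 4->3
Step 2: d_i = R_x(i) - R_y(i); compute d_i^2.
  (8-4)^2=16, (12-2)^2=100, (1-7)^2=36, (11-8)^2=9, (5-11)^2=36, (9-1)^2=64, (2-12)^2=100, (7-10)^2=9, (10-6)^2=16, (6-9)^2=9, (4-5)^2=1, (3-3)^2=0
sum(d^2) = 396.
Step 3: rho = 1 - 6*396 / (12*(12^2 - 1)) = 1 - 2376/1716 = -0.384615.
Step 4: Under H0, t = rho * sqrt((n-2)/(1-rho^2)) = -1.3176 ~ t(10).
Step 5: Two-sided p-value from the t-distribution with 10 df = 0.217020.
Step 6: alpha = 0.1. fail to reject H0.

rho = -0.3846, p = 0.217020, fail to reject H0 at alpha = 0.1.
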